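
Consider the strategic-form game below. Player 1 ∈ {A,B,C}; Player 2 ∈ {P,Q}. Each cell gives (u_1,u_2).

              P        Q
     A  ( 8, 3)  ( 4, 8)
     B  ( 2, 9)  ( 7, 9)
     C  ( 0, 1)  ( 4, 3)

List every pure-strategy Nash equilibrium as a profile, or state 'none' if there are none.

(A,P): not NE [P2→Q gives 8>3]
(A,Q): not NE [P1→B gives 7>4]
(B,P): not NE [P1→A gives 8>2]
(B,Q): NE
(C,P): not NE [P1→A gives 8>0; P2→Q gives 3>1]
(C,Q): not NE [P1→B gives 7>4]

Nash profiles: (B,Q)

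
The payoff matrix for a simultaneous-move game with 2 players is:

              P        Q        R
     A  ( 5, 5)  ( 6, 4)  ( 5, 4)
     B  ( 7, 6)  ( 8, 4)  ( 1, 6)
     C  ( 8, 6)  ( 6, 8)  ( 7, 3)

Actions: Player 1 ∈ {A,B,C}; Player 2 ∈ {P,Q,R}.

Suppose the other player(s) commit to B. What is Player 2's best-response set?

argmax u_2 = {P,R}

u_2(P vs B) = 6
u_2(Q vs B) = 4
u_2(R vs B) = 6
max payoff 6 at {P,R}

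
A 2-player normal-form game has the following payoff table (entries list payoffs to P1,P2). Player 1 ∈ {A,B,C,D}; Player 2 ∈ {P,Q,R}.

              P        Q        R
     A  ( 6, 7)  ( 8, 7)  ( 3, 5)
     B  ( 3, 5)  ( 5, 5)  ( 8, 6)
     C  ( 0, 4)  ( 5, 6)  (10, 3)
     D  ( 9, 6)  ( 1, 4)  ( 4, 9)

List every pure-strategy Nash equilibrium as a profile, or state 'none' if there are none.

(A,P): not NE [P1→D gives 9>6]
(A,Q): NE
(A,R): not NE [P1→C gives 10>3; P2→Q gives 7>5]
(B,P): not NE [P1→D gives 9>3; P2→R gives 6>5]
(B,Q): not NE [P1→A gives 8>5; P2→R gives 6>5]
(B,R): not NE [P1→C gives 10>8]
(C,P): not NE [P1→D gives 9>0; P2→Q gives 6>4]
(C,Q): not NE [P1→A gives 8>5]
(C,R): not NE [P2→Q gives 6>3]
(D,P): not NE [P2→R gives 9>6]
(D,Q): not NE [P1→A gives 8>1; P2→R gives 9>4]
(D,R): not NE [P1→C gives 10>4]

Nash profiles: (A,Q)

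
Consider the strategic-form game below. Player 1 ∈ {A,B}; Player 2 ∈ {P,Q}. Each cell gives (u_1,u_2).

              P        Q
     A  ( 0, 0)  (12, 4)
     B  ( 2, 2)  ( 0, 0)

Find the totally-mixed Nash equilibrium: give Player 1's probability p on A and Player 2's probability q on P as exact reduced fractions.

(p,q) = (1/3, 6/7)

P1 indiff ⇒ q·0+(1-q)·12 = q·2+(1-q)·0 ⇒ q(-2) = (1-q)(-12) ⇒ q = 6/7
P2 indiff ⇒ p·0+(1-p)·2 = p·4+(1-p)·0 ⇒ p(-4) = (1-p)(-2) ⇒ p = 1/3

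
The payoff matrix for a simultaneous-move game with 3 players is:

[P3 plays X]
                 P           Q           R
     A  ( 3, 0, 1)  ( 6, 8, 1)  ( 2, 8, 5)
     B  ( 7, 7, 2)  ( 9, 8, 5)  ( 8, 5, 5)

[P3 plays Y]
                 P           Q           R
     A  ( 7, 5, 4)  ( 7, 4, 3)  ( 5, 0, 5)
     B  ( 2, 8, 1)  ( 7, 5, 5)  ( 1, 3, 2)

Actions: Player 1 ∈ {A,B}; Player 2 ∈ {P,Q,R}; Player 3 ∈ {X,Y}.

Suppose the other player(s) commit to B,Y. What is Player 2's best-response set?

P2 best: {P}

u_2(P vs B,Y) = 8
u_2(Q vs B,Y) = 5
u_2(R vs B,Y) = 3
max payoff 8 at {P}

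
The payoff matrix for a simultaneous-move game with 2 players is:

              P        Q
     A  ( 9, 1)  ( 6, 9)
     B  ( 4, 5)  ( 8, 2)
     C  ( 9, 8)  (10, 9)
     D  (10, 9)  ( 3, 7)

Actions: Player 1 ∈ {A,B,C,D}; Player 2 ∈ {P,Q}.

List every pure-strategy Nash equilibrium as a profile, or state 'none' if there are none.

(A,P): not NE [P1→D gives 10>9; P2→Q gives 9>1]
(A,Q): not NE [P1→C gives 10>6]
(B,P): not NE [P1→D gives 10>4]
(B,Q): not NE [P1→C gives 10>8; P2→P gives 5>2]
(C,P): not NE [P1→D gives 10>9; P2→Q gives 9>8]
(C,Q): NE
(D,P): NE
(D,Q): not NE [P1→C gives 10>3; P2→P gives 9>7]

NE set: (C,Q), (D,P)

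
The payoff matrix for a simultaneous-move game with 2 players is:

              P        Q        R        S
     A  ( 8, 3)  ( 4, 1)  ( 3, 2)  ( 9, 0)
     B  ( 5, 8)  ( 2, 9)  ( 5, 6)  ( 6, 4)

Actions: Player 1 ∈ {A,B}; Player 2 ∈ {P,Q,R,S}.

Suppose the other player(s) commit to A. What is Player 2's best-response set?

u_2(P vs A) = 3
u_2(Q vs A) = 1
u_2(R vs A) = 2
u_2(S vs A) = 0
max payoff 3 at {P}

P2 best: {P}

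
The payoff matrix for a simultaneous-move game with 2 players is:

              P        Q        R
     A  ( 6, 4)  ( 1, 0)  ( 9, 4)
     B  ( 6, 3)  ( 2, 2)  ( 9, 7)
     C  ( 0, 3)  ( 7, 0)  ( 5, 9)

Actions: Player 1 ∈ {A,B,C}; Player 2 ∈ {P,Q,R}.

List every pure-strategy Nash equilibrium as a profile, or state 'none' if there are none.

(A,P): NE
(A,Q): not NE [P1→C gives 7>1; P2→R gives 4>0]
(A,R): NE
(B,P): not NE [P2→R gives 7>3]
(B,Q): not NE [P1→C gives 7>2; P2→R gives 7>2]
(B,R): NE
(C,P): not NE [P1→B gives 6>0; P2→R gives 9>3]
(C,Q): not NE [P2→R gives 9>0]
(C,R): not NE [P1→B gives 9>5]

NE set: (A,P), (A,R), (B,R)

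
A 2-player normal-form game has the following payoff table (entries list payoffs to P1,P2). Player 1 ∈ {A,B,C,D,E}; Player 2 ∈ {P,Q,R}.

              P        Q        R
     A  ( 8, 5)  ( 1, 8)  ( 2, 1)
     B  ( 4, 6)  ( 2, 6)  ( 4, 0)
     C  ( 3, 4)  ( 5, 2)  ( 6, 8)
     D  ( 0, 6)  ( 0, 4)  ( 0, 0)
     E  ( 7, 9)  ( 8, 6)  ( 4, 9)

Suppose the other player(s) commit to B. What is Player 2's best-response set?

BR_2 = {P,Q}

u_2(P vs B) = 6
u_2(Q vs B) = 6
u_2(R vs B) = 0
max payoff 6 at {P,Q}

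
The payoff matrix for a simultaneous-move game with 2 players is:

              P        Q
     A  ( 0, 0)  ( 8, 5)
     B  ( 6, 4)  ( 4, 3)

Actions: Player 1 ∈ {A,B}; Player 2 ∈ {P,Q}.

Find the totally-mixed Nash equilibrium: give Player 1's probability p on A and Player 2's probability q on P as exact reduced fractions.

P1 mixes 1/6 on A; P2 mixes 2/5 on P

P1 indiff ⇒ q·0+(1-q)·8 = q·6+(1-q)·4 ⇒ q(-6) = (1-q)(-4) ⇒ q = 2/5
P2 indiff ⇒ p·0+(1-p)·4 = p·5+(1-p)·3 ⇒ p(-5) = (1-p)(-1) ⇒ p = 1/6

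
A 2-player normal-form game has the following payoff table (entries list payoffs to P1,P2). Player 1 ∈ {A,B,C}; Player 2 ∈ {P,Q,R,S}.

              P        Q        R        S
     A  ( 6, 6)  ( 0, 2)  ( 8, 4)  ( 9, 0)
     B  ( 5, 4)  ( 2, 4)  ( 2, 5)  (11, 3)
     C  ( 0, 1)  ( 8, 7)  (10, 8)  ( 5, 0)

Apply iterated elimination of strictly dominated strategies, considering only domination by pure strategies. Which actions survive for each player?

P2 drop Q (R beats it: A:4>2 B:5>4 C:8>7)
P2 drop S (P beats it: A:6>0 B:4>3 C:1>0)
P1 drop B (A beats it: P:6>5 R:8>2)
P1→{A,C} P2→{P,R}

Remaining: P1:{A,C} P2:{P,R}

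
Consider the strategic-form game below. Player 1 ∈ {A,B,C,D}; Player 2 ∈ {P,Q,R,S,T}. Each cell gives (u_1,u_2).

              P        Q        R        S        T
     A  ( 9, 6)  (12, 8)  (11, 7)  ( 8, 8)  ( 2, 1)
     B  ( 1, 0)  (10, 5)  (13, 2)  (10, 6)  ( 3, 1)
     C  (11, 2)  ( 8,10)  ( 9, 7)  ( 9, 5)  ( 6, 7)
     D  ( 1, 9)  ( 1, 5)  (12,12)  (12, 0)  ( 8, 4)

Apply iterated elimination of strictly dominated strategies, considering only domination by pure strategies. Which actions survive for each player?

IESDS → P1:{A,B,D} P2:{Q,R,S}

P2 drop P (R beats it: A:7>6 B:2>0 C:7>2 D:12>9)
P2 drop T (Q beats it: A:8>1 B:5>1 C:10>7 D:5>4)
P1 drop C (B beats it: Q:10>8 R:13>9 S:10>9)
P1→{A,B,D} P2→{Q,R,S}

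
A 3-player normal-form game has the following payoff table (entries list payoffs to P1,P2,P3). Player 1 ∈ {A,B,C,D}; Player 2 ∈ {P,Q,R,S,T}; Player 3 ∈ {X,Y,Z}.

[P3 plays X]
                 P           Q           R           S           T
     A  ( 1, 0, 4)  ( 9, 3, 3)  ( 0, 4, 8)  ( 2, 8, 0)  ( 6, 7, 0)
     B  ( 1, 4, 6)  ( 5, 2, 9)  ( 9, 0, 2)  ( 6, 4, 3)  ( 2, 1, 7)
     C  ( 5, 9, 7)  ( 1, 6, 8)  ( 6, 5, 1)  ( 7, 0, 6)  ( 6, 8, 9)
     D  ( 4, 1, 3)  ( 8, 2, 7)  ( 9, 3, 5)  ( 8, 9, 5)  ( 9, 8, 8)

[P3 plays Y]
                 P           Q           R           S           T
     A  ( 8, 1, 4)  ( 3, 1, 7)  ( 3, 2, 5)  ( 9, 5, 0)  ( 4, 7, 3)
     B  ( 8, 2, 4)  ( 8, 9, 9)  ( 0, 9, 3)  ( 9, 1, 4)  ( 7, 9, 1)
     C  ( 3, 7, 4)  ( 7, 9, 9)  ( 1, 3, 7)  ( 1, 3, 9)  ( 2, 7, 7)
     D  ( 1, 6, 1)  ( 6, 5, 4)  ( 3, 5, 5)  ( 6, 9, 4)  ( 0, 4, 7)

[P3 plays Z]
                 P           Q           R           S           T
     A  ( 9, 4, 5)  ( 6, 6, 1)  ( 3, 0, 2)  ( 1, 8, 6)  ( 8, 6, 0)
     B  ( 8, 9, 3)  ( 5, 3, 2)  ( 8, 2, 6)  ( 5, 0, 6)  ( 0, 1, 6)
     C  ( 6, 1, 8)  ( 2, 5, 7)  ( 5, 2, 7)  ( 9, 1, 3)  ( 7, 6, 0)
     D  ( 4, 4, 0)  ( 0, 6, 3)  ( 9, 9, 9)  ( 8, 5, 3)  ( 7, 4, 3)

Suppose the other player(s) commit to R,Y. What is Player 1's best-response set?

BR_1 = {A,D}

u_1(A vs R,Y) = 3
u_1(B vs R,Y) = 0
u_1(C vs R,Y) = 1
u_1(D vs R,Y) = 3
max payoff 3 at {A,D}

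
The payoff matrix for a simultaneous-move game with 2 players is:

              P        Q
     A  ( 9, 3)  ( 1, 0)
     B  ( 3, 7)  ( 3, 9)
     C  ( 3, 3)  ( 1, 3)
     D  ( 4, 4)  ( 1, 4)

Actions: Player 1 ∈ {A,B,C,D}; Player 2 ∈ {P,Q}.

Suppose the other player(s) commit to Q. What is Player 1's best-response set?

P1 best: {B}

u_1(A vs Q) = 1
u_1(B vs Q) = 3
u_1(C vs Q) = 1
u_1(D vs Q) = 1
max payoff 3 at {B}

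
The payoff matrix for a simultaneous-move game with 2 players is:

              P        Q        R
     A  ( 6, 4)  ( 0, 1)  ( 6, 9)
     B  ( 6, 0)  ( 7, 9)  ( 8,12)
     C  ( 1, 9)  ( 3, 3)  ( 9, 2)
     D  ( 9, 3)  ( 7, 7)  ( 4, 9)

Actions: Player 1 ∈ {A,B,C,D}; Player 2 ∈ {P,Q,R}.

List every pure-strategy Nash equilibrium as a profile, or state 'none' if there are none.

(A,P): not NE [P1→D gives 9>6; P2→R gives 9>4]
(A,Q): not NE [P1→D gives 7>0; P2→R gives 9>1]
(A,R): not NE [P1→C gives 9>6]
(B,P): not NE [P1→D gives 9>6; P2→R gives 12>0]
(B,Q): not NE [P2→R gives 12>9]
(B,R): not NE [P1→C gives 9>8]
(C,P): not NE [P1→D gives 9>1]
(C,Q): not NE [P1→D gives 7>3; P2→P gives 9>3]
(C,R): not NE [P2→P gives 9>2]
(D,P): not NE [P2→R gives 9>3]
(D,Q): not NE [P2→R gives 9>7]
(D,R): not NE [P1→C gives 9>4]

PSNE: ∅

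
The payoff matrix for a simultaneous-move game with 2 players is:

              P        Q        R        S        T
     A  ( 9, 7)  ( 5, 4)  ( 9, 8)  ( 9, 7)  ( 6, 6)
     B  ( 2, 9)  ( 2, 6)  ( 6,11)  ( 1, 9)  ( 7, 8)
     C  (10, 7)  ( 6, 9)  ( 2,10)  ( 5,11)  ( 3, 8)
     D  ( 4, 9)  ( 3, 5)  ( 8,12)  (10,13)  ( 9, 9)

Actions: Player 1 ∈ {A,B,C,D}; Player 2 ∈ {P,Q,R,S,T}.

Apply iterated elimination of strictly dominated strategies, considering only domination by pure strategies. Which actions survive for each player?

Remaining: P1:{A,D} P2:{R,S}

P1 drop B (D beats it: P:4>2 Q:3>2 R:8>6 S:10>1 T:9>7)
P2 drop P (R beats it: A:8>7 C:10>7 D:12>9)
P2 drop Q (R beats it: A:8>4 C:10>9 D:12>5)
P1 drop C (A beats it: R:9>2 S:9>5 T:6>3)
P2 drop T (R beats it: A:8>6 D:12>9)
P1→{A,D} P2→{R,S}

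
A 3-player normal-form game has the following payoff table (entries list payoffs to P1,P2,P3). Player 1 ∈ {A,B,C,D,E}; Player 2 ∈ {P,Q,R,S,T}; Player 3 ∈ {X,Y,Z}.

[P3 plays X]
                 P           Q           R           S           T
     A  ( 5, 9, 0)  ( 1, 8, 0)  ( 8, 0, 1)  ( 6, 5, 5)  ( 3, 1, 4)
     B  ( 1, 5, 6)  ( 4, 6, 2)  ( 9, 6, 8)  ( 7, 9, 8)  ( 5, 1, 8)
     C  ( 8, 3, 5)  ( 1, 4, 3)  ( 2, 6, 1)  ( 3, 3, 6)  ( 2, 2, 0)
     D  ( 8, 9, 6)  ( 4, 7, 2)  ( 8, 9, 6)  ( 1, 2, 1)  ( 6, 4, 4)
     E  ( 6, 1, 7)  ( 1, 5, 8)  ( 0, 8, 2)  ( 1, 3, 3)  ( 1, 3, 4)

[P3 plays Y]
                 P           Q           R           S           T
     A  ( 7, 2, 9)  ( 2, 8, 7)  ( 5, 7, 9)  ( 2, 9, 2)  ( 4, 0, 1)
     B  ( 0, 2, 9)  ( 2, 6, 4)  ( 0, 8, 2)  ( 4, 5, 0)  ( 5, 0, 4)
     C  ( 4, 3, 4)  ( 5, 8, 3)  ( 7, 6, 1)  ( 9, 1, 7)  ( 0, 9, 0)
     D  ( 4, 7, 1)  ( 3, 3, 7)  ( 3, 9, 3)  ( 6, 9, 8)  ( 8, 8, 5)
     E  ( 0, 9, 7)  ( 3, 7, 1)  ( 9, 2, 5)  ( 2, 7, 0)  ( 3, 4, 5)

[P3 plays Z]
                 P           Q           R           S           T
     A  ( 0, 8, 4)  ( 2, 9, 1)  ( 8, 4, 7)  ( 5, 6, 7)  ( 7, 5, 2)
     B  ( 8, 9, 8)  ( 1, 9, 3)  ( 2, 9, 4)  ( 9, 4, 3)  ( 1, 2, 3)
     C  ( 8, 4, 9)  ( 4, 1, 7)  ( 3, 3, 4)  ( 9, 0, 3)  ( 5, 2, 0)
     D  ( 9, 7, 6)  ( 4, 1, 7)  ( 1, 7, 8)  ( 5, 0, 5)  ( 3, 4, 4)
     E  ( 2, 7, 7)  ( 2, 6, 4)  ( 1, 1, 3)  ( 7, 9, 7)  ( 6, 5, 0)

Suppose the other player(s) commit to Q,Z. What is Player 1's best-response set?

P1 best: {C,D}

u_1(A vs Q,Z) = 2
u_1(B vs Q,Z) = 1
u_1(C vs Q,Z) = 4
u_1(D vs Q,Z) = 4
u_1(E vs Q,Z) = 2
max payoff 4 at {C,D}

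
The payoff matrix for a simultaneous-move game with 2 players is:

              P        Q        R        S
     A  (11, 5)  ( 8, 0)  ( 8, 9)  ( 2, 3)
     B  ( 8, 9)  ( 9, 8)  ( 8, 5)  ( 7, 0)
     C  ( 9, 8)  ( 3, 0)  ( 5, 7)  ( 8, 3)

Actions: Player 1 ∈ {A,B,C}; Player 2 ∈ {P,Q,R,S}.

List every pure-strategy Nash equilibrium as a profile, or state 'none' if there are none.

NE set: (A,R)

(A,P): not NE [P2→R gives 9>5]
(A,Q): not NE [P1→B gives 9>8; P2→R gives 9>0]
(A,R): NE
(A,S): not NE [P1→C gives 8>2; P2→R gives 9>3]
(B,P): not NE [P1→A gives 11>8]
(B,Q): not NE [P2→P gives 9>8]
(B,R): not NE [P2→P gives 9>5]
(B,S): not NE [P1→C gives 8>7; P2→P gives 9>0]
(C,P): not NE [P1→A gives 11>9]
(C,Q): not NE [P1→B gives 9>3; P2→P gives 8>0]
(C,R): not NE [P1→B gives 8>5; P2→P gives 8>7]
(C,S): not NE [P2→P gives 8>3]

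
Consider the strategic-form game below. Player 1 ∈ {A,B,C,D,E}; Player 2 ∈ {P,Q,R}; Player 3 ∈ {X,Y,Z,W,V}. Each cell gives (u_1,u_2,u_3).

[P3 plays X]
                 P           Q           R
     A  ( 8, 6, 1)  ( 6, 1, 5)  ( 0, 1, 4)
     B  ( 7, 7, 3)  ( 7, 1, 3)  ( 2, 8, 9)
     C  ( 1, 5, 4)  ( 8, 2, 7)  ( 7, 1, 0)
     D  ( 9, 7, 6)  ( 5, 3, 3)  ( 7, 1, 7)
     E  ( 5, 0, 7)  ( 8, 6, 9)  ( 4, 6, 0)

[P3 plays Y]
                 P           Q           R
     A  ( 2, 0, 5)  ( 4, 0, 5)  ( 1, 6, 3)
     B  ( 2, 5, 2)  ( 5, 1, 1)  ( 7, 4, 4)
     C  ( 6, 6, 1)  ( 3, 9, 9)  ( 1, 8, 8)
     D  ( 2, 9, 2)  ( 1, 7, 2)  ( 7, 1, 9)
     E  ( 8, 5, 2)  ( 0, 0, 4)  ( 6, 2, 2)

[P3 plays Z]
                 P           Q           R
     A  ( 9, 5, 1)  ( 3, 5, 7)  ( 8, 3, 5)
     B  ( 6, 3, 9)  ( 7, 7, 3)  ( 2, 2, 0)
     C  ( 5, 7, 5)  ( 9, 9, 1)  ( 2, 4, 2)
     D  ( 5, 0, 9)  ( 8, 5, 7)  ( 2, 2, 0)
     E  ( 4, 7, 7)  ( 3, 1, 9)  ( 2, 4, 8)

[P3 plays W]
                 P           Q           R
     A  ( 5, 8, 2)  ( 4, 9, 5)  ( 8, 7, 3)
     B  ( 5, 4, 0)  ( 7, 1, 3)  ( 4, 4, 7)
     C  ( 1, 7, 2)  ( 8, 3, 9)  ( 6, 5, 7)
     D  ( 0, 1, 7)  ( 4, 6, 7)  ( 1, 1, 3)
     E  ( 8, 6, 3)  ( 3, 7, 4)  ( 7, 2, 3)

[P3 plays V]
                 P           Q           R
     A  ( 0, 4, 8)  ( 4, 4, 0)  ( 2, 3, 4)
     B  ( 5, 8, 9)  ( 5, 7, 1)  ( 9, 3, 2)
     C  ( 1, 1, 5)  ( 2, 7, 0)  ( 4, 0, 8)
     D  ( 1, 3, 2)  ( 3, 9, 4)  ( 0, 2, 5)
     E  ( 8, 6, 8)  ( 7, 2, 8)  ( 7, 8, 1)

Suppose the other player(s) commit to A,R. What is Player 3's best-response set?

u_3(X vs A,R) = 4
u_3(Y vs A,R) = 3
u_3(Z vs A,R) = 5
u_3(W vs A,R) = 3
u_3(V vs A,R) = 4
max payoff 5 at {Z}

argmax u_3 = {Z}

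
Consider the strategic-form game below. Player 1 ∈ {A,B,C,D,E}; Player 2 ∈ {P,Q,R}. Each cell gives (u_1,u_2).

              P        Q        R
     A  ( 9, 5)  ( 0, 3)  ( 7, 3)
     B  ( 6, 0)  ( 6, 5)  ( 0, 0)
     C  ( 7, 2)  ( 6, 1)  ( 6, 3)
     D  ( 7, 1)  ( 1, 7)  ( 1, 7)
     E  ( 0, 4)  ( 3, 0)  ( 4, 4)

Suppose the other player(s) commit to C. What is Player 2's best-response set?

P2 best: {R}

u_2(P vs C) = 2
u_2(Q vs C) = 1
u_2(R vs C) = 3
max payoff 3 at {R}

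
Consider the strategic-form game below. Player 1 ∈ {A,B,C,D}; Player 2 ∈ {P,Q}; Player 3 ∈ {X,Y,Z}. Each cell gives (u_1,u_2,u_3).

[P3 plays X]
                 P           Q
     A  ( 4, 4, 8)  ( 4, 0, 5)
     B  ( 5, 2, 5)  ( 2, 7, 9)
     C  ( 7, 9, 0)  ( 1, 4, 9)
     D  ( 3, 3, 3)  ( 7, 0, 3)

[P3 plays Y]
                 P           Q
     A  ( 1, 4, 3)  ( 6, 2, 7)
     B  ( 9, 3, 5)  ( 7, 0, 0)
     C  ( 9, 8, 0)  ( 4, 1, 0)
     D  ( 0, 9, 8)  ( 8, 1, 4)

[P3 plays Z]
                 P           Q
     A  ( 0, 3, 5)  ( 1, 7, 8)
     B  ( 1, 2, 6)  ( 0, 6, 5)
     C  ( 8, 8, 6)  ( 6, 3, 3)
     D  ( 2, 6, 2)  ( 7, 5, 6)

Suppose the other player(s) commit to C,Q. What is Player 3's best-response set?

u_3(X vs C,Q) = 9
u_3(Y vs C,Q) = 0
u_3(Z vs C,Q) = 3
max payoff 9 at {X}

P3 best: {X}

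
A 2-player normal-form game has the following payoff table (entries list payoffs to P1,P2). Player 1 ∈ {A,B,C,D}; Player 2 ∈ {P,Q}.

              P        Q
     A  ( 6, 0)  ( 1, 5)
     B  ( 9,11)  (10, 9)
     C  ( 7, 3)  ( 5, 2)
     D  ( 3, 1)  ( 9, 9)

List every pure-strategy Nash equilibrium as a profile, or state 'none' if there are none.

(A,P): not NE [P1→B gives 9>6; P2→Q gives 5>0]
(A,Q): not NE [P1→B gives 10>1]
(B,P): NE
(B,Q): not NE [P2→P gives 11>9]
(C,P): not NE [P1→B gives 9>7]
(C,Q): not NE [P1→B gives 10>5; P2→P gives 3>2]
(D,P): not NE [P1→B gives 9>3; P2→Q gives 9>1]
(D,Q): not NE [P1→B gives 10>9]

NE set: (B,P)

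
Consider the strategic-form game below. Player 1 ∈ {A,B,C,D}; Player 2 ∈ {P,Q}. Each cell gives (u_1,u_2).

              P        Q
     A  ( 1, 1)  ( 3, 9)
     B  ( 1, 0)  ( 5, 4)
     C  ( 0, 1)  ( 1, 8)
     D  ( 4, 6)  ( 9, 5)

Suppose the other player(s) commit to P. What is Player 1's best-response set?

argmax u_1 = {D}

u_1(A vs P) = 1
u_1(B vs P) = 1
u_1(C vs P) = 0
u_1(D vs P) = 4
max payoff 4 at {D}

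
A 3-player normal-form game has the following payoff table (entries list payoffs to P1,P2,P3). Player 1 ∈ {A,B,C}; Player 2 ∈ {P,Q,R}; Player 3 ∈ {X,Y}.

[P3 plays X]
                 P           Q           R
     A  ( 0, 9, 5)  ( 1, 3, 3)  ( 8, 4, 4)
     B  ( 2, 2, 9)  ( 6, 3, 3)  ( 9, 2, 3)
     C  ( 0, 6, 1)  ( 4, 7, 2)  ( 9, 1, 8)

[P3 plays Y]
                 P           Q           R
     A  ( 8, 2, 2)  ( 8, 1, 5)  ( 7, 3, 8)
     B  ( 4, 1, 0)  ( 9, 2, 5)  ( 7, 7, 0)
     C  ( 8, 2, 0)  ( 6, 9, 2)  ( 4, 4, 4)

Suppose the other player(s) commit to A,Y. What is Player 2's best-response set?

u_2(P vs A,Y) = 2
u_2(Q vs A,Y) = 1
u_2(R vs A,Y) = 3
max payoff 3 at {R}

argmax u_2 = {R}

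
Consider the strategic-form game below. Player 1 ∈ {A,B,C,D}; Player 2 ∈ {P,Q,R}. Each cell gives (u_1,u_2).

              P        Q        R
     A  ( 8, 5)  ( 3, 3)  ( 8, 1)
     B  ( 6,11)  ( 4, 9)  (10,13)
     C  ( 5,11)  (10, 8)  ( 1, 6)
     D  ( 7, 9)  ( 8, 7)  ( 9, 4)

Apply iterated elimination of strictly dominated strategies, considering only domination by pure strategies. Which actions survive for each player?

Survivors P1:{A,B,D} P2:{P,R}

P2 drop Q (P beats it: A:5>3 B:11>9 C:11>8 D:9>7)
P1 drop C (A beats it: P:8>5 R:8>1)
P1→{A,B,D} P2→{P,R}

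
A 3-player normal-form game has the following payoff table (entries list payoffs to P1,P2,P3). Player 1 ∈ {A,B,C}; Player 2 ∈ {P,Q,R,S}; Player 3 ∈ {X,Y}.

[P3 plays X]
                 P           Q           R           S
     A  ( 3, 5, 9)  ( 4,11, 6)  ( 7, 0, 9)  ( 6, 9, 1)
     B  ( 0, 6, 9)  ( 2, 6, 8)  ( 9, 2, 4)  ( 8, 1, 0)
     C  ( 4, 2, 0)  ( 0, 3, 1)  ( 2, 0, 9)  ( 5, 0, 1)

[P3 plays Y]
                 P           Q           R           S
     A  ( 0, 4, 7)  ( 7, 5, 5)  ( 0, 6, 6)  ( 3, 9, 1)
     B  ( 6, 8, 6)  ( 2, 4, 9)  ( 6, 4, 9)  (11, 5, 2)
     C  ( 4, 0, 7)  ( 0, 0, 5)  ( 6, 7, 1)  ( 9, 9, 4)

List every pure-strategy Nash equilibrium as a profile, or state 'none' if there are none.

NE set: (A,Q,X)

(A,P,X): not NE [P1→C gives 4>3; P2→Q gives 11>5]
(A,P,Y): not NE [P1→B gives 6>0; P2→S gives 9>4; P3→X gives 9>7]
(A,Q,X): NE
(A,Q,Y): not NE [P2→S gives 9>5; P3→X gives 6>5]
(A,R,X): not NE [P1→B gives 9>7; P2→Q gives 11>0]
(A,R,Y): not NE [P1→C gives 6>0; P2→S gives 9>6; P3→X gives 9>6]
(A,S,X): not NE [P1→B gives 8>6; P2→Q gives 11>9]
(A,S,Y): not NE [P1→B gives 11>3]
(B,P,X): not NE [P1→C gives 4>0]
(B,P,Y): not NE [P3→X gives 9>6]
(B,Q,X): not NE [P1→A gives 4>2; P3→Y gives 9>8]
(B,Q,Y): not NE [P1→A gives 7>2; P2→P gives 8>4]
(B,R,X): not NE [P2→Q gives 6>2; P3→Y gives 9>4]
(B,R,Y): not NE [P2→P gives 8>4]
(B,S,X): not NE [P2→Q gives 6>1; P3→Y gives 2>0]
(B,S,Y): not NE [P2→P gives 8>5]
(C,P,X): not NE [P2→Q gives 3>2; P3→Y gives 7>0]
(C,P,Y): not NE [P1→B gives 6>4; P2→S gives 9>0]
(C,Q,X): not NE [P1→A gives 4>0; P3→Y gives 5>1]
(C,Q,Y): not NE [P1→A gives 7>0; P2→S gives 9>0]
(C,R,X): not NE [P1→B gives 9>2; P2→Q gives 3>0]
(C,R,Y): not NE [P2→S gives 9>7; P3→X gives 9>1]
(C,S,X): not NE [P1→B gives 8>5; P2→Q gives 3>0; P3→Y gives 4>1]
(C,S,Y): not NE [P1→B gives 11>9]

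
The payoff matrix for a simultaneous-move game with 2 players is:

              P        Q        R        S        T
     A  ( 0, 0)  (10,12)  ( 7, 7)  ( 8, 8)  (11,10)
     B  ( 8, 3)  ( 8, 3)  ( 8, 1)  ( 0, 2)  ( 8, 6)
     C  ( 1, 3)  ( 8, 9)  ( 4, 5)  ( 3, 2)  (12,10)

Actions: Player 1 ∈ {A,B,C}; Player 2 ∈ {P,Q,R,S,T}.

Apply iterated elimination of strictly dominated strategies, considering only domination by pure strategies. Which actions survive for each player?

P2 drop P (T beats it: A:10>0 B:6>3 C:10>3)
P2 drop R (Q beats it: A:12>7 B:3>1 C:9>5)
P1 drop B (A beats it: Q:10>8 S:8>0 T:11>8)
P2 drop S (Q beats it: A:12>8 C:9>2)
P1→{A,C} P2→{Q,T}

Remaining: P1:{A,C} P2:{Q,T}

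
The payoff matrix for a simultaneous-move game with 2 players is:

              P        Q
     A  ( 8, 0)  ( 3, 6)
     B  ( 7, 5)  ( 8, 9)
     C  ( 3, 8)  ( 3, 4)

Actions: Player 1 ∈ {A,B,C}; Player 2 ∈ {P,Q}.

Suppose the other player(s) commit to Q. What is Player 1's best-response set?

u_1(A vs Q) = 3
u_1(B vs Q) = 8
u_1(C vs Q) = 3
max payoff 8 at {B}

argmax u_1 = {B}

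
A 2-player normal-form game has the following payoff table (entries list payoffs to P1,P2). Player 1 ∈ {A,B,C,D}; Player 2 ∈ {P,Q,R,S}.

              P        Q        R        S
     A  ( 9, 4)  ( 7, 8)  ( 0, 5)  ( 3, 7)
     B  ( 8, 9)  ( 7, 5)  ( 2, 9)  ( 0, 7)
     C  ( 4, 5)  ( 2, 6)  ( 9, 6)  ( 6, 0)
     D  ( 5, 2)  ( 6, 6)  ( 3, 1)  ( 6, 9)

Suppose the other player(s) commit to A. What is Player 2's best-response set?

BR_2 = {Q}

u_2(P vs A) = 4
u_2(Q vs A) = 8
u_2(R vs A) = 5
u_2(S vs A) = 7
max payoff 8 at {Q}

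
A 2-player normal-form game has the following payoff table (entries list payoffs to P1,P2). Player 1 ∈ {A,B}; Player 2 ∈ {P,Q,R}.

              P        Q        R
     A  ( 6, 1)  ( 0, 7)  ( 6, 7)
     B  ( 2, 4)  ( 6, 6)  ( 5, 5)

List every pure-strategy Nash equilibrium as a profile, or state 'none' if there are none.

(A,P): not NE [P2→R gives 7>1]
(A,Q): not NE [P1→B gives 6>0]
(A,R): NE
(B,P): not NE [P1→A gives 6>2; P2→Q gives 6>4]
(B,Q): NE
(B,R): not NE [P1→A gives 6>5; P2→Q gives 6>5]

NE set: (A,R), (B,Q)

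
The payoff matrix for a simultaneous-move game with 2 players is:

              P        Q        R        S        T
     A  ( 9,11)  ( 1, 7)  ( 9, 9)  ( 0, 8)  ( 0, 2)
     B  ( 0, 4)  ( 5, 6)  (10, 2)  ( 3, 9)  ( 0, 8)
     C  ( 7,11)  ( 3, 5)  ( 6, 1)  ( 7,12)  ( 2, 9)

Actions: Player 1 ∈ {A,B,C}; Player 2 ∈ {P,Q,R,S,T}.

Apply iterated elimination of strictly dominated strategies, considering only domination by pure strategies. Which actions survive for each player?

P2 drop Q (S beats it: A:8>7 B:9>6 C:12>5)
P2 drop R (P beats it: A:11>9 B:4>2 C:11>1)
P1 drop B (C beats it: P:7>0 S:7>3 T:2>0)
P2 drop T (P beats it: A:11>2 C:11>9)
P1→{A,C} P2→{P,S}

Survivors P1:{A,C} P2:{P,S}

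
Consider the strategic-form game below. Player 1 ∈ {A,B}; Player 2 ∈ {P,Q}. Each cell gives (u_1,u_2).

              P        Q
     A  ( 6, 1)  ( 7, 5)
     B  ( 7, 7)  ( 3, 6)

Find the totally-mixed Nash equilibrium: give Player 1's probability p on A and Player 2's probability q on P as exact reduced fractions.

P1 indiff ⇒ q·6+(1-q)·7 = q·7+(1-q)·3 ⇒ q(-1) = (1-q)(-4) ⇒ q = 4/5
P2 indiff ⇒ p·1+(1-p)·7 = p·5+(1-p)·6 ⇒ p(-4) = (1-p)(-1) ⇒ p = 1/5

(p,q) = (1/5, 4/5)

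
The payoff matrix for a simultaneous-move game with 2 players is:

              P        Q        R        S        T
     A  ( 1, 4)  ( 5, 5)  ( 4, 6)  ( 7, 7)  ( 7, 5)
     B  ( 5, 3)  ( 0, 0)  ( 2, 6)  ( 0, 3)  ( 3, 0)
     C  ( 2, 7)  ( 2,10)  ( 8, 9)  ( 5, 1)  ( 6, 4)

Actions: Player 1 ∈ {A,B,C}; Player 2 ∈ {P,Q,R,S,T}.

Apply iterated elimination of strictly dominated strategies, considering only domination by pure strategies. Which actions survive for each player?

P2 drop P (R beats it: A:6>4 B:6>3 C:9>7)
P1 drop B (A beats it: Q:5>0 R:4>2 S:7>0 T:7>3)
P2 drop T (R beats it: A:6>5 C:9>4)
P1→{A,C} P2→{Q,R,S}

Remaining: P1:{A,C} P2:{Q,R,S}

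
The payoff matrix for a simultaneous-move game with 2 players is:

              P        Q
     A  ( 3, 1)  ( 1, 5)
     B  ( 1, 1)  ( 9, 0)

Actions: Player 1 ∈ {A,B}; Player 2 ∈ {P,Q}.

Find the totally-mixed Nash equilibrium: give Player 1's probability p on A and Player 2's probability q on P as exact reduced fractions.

P1 indiff ⇒ q·3+(1-q)·1 = q·1+(1-q)·9 ⇒ q(2) = (1-q)(8) ⇒ q = 4/5
P2 indiff ⇒ p·1+(1-p)·1 = p·5+(1-p)·0 ⇒ p(-4) = (1-p)(-1) ⇒ p = 1/5

(p,q) = (1/5, 4/5)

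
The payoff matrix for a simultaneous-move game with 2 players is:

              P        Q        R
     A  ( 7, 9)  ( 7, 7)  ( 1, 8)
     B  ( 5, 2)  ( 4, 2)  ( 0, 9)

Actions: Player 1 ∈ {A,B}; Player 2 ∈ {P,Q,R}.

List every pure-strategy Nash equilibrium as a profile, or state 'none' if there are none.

PSNE = {(A,P)}

(A,P): NE
(A,Q): not NE [P2→P gives 9>7]
(A,R): not NE [P2→P gives 9>8]
(B,P): not NE [P1→A gives 7>5; P2→R gives 9>2]
(B,Q): not NE [P1→A gives 7>4; P2→R gives 9>2]
(B,R): not NE [P1→A gives 1>0]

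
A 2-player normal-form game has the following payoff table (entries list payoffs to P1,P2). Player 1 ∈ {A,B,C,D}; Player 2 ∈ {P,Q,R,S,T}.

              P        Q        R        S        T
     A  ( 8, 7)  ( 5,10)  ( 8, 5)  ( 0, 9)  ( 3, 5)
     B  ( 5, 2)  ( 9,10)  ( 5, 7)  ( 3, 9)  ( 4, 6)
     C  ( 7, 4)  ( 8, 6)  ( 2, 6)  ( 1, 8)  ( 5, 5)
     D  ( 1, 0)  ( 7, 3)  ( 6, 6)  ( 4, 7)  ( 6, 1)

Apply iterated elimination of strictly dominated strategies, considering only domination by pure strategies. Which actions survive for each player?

Survivors P1:{B,D} P2:{Q,S}

P2 drop P (Q beats it: A:10>7 B:10>2 C:6>4 D:3>0)
P2 drop R (S beats it: A:9>5 B:9>7 C:8>6 D:7>6)
P1 drop A (B beats it: Q:9>5 S:3>0 T:4>3)
P2 drop T (Q beats it: B:10>6 C:6>5 D:3>1)
P1 drop C (B beats it: Q:9>8 S:3>1)
P1→{B,D} P2→{Q,S}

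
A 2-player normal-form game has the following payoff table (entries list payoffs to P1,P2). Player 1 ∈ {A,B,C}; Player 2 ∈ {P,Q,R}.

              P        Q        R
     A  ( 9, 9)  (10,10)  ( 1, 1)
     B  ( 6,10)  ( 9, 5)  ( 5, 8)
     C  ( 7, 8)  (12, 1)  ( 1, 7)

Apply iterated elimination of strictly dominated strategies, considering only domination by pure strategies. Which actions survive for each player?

P2 drop R (P beats it: A:9>1 B:10>8 C:8>7)
P1 drop B (A beats it: P:9>6 Q:10>9)
P1→{A,C} P2→{P,Q}

Remaining: P1:{A,C} P2:{P,Q}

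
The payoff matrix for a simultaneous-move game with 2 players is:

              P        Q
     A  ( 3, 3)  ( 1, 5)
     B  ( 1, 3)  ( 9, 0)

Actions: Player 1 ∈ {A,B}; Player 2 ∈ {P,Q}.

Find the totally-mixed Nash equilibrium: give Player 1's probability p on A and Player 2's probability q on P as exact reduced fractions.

p=3/5, q=4/5

P1 indiff ⇒ q·3+(1-q)·1 = q·1+(1-q)·9 ⇒ q(2) = (1-q)(8) ⇒ q = 4/5
P2 indiff ⇒ p·3+(1-p)·3 = p·5+(1-p)·0 ⇒ p(-2) = (1-p)(-3) ⇒ p = 3/5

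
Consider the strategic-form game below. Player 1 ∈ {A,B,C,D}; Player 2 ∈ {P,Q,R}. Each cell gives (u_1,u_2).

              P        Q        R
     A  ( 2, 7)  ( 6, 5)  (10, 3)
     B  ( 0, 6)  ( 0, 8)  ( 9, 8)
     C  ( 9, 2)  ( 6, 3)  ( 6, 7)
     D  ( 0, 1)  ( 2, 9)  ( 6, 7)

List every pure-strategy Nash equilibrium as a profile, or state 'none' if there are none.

Equilibria: none

(A,P): not NE [P1→C gives 9>2]
(A,Q): not NE [P2→P gives 7>5]
(A,R): not NE [P2→P gives 7>3]
(B,P): not NE [P1→C gives 9>0; P2→R gives 8>6]
(B,Q): not NE [P1→C gives 6>0]
(B,R): not NE [P1→A gives 10>9]
(C,P): not NE [P2→R gives 7>2]
(C,Q): not NE [P2→R gives 7>3]
(C,R): not NE [P1→A gives 10>6]
(D,P): not NE [P1→C gives 9>0; P2→Q gives 9>1]
(D,Q): not NE [P1→C gives 6>2]
(D,R): not NE [P1→A gives 10>6; P2→Q gives 9>7]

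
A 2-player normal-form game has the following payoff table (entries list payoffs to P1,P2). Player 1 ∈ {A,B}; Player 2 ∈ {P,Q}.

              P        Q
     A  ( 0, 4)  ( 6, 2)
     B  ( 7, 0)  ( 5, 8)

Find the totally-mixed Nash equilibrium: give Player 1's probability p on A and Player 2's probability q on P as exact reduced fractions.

P1 mixes 4/5 on A; P2 mixes 1/8 on P

P1 indiff ⇒ q·0+(1-q)·6 = q·7+(1-q)·5 ⇒ q(-7) = (1-q)(-1) ⇒ q = 1/8
P2 indiff ⇒ p·4+(1-p)·0 = p·2+(1-p)·8 ⇒ p(2) = (1-p)(8) ⇒ p = 4/5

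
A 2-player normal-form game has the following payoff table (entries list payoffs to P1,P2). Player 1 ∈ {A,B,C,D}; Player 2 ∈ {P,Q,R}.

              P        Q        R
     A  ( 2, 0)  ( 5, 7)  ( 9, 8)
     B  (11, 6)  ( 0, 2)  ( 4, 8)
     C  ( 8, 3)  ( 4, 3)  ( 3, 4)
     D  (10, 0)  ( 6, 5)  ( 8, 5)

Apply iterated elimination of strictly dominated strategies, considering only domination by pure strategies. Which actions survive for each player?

Survivors P1:{A,D} P2:{Q,R}

P1 drop C (D beats it: P:10>8 Q:6>4 R:8>3)
P2 drop P (R beats it: A:8>0 B:8>6 D:5>0)
P1 drop B (A beats it: Q:5>0 R:9>4)
P1→{A,D} P2→{Q,R}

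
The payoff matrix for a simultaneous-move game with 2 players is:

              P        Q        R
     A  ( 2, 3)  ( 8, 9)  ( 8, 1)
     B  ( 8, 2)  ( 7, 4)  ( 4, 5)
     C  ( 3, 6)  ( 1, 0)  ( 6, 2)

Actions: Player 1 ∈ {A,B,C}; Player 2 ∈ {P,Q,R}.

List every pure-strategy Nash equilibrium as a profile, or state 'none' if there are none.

(A,P): not NE [P1→B gives 8>2; P2→Q gives 9>3]
(A,Q): NE
(A,R): not NE [P2→Q gives 9>1]
(B,P): not NE [P2→R gives 5>2]
(B,Q): not NE [P1→A gives 8>7; P2→R gives 5>4]
(B,R): not NE [P1→A gives 8>4]
(C,P): not NE [P1→B gives 8>3]
(C,Q): not NE [P1→A gives 8>1; P2→P gives 6>0]
(C,R): not NE [P1→A gives 8>6; P2→P gives 6>2]

PSNE = {(A,Q)}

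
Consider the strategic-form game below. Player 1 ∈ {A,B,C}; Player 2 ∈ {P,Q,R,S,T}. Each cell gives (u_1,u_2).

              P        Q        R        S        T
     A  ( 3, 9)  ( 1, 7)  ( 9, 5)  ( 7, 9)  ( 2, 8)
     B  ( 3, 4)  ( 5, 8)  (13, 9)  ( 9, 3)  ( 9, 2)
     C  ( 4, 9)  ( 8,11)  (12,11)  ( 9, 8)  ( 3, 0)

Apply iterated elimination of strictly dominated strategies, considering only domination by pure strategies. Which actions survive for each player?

P1 drop A (C beats it: P:4>3 Q:8>1 R:12>9 S:9>7 T:3>2)
P2 drop P (Q beats it: B:8>4 C:11>9)
P2 drop S (Q beats it: B:8>3 C:11>8)
P2 drop T (Q beats it: B:8>2 C:11>0)
P1→{B,C} P2→{Q,R}

Survivors P1:{B,C} P2:{Q,R}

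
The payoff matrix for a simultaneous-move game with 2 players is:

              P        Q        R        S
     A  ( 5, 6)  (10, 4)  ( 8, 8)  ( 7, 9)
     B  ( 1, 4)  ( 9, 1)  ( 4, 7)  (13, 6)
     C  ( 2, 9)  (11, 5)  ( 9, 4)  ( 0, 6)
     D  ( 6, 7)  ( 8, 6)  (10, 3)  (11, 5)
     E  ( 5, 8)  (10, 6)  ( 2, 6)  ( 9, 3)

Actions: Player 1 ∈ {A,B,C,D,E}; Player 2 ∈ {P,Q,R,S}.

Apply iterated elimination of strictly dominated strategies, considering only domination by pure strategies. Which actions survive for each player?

IESDS → P1:{B,D} P2:{P,R,S}

P2 drop Q (P beats it: A:6>4 B:4>1 C:9>5 D:7>6 E:8>6)
P1 drop A (D beats it: P:6>5 R:10>8 S:11>7)
P1 drop C (D beats it: P:6>2 R:10>9 S:11>0)
P1 drop E (D beats it: P:6>5 R:10>2 S:11>9)
P1→{B,D} P2→{P,R,S}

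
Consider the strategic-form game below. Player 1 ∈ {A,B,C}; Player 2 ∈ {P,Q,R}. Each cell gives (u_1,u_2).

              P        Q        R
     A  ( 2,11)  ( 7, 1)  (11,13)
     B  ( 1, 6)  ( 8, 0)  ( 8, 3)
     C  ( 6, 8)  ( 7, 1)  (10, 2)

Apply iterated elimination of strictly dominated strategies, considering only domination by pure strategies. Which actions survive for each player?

P2 drop Q (P beats it: A:11>1 B:6>0 C:8>1)
P1 drop B (A beats it: P:2>1 R:11>8)
P1→{A,C} P2→{P,R}

Survivors P1:{A,C} P2:{P,R}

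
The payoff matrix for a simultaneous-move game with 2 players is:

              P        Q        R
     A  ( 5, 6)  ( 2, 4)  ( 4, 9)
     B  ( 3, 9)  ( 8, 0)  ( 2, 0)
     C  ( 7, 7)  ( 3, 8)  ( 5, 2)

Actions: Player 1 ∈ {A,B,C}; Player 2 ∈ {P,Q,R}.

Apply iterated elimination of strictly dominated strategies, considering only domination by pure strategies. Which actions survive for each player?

P1 drop A (C beats it: P:7>5 Q:3>2 R:5>4)
P2 drop R (P beats it: B:9>0 C:7>2)
P1→{B,C} P2→{P,Q}

Survivors P1:{B,C} P2:{P,Q}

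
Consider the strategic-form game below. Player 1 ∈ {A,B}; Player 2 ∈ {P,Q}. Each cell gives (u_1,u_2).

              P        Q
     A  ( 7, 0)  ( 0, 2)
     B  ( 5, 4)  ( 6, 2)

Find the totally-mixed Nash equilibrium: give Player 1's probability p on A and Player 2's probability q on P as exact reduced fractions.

P1 indiff ⇒ q·7+(1-q)·0 = q·5+(1-q)·6 ⇒ q(2) = (1-q)(6) ⇒ q = 3/4
P2 indiff ⇒ p·0+(1-p)·4 = p·2+(1-p)·2 ⇒ p(-2) = (1-p)(-2) ⇒ p = 1/2

(p,q) = (1/2, 3/4)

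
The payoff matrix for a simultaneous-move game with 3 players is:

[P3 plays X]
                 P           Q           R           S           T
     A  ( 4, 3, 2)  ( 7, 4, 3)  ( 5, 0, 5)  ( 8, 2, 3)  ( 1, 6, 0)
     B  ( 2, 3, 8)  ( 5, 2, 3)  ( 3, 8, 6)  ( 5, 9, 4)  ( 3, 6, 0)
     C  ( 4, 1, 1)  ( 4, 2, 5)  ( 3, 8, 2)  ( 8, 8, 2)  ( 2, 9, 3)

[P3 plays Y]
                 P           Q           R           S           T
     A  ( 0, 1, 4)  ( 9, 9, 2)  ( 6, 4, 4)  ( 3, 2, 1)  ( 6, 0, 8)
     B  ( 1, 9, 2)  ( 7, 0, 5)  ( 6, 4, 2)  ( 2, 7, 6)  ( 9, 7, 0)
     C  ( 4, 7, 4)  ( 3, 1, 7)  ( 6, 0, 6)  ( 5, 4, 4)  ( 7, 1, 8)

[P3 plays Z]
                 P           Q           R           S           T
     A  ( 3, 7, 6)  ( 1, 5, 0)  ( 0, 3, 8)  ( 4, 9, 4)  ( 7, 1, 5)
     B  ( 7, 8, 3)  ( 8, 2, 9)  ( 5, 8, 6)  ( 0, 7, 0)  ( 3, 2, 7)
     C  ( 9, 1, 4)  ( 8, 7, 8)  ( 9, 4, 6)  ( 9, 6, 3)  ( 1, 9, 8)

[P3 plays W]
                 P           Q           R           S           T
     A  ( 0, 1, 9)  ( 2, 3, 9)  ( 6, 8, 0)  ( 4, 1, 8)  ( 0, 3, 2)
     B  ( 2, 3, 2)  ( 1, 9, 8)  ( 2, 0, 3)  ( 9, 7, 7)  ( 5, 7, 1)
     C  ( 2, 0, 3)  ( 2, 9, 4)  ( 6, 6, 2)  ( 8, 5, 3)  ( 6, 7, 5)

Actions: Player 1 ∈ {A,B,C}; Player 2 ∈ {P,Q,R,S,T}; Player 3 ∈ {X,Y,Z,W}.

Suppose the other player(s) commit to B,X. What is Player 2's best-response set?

u_2(P vs B,X) = 3
u_2(Q vs B,X) = 2
u_2(R vs B,X) = 8
u_2(S vs B,X) = 9
u_2(T vs B,X) = 6
max payoff 9 at {S}

BR_2 = {S}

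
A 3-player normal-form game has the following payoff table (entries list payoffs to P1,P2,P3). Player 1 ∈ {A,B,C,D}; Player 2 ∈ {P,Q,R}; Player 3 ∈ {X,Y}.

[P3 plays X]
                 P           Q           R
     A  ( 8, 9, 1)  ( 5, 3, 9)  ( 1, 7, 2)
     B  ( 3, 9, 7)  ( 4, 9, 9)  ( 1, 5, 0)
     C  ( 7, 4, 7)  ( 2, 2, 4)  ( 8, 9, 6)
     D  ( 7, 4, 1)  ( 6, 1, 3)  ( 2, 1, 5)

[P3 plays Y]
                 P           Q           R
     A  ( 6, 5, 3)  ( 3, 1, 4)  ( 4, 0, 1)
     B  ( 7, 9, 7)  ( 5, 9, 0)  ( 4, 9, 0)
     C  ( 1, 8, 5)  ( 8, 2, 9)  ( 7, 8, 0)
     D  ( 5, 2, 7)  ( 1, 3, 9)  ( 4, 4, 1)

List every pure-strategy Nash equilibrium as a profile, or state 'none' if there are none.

PSNE = {(B,P,Y), (C,R,X)}

(A,P,X): not NE [P3→Y gives 3>1]
(A,P,Y): not NE [P1→B gives 7>6]
(A,Q,X): not NE [P1→D gives 6>5; P2→P gives 9>3]
(A,Q,Y): not NE [P1→C gives 8>3; P2→P gives 5>1; P3→X gives 9>4]
(A,R,X): not NE [P1→C gives 8>1; P2→P gives 9>7]
(A,R,Y): not NE [P1→C gives 7>4; P2→P gives 5>0; P3→X gives 2>1]
(B,P,X): not NE [P1→A gives 8>3]
(B,P,Y): NE
(B,Q,X): not NE [P1→D gives 6>4]
(B,Q,Y): not NE [P1→C gives 8>5; P3→X gives 9>0]
(B,R,X): not NE [P1→C gives 8>1; P2→Q gives 9>5]
(B,R,Y): not NE [P1→C gives 7>4]
(C,P,X): not NE [P1→A gives 8>7; P2→R gives 9>4]
(C,P,Y): not NE [P1→B gives 7>1; P3→X gives 7>5]
(C,Q,X): not NE [P1→D gives 6>2; P2→R gives 9>2; P3→Y gives 9>4]
(C,Q,Y): not NE [P2→R gives 8>2]
(C,R,X): NE
(C,R,Y): not NE [P3→X gives 6>0]
(D,P,X): not NE [P1→A gives 8>7; P3→Y gives 7>1]
(D,P,Y): not NE [P1→B gives 7>5; P2→R gives 4>2]
(D,Q,X): not NE [P2→P gives 4>1; P3→Y gives 9>3]
(D,Q,Y): not NE [P1→C gives 8>1; P2→R gives 4>3]
(D,R,X): not NE [P1→C gives 8>2; P2→P gives 4>1]
(D,R,Y): not NE [P1→C gives 7>4; P3→X gives 5>1]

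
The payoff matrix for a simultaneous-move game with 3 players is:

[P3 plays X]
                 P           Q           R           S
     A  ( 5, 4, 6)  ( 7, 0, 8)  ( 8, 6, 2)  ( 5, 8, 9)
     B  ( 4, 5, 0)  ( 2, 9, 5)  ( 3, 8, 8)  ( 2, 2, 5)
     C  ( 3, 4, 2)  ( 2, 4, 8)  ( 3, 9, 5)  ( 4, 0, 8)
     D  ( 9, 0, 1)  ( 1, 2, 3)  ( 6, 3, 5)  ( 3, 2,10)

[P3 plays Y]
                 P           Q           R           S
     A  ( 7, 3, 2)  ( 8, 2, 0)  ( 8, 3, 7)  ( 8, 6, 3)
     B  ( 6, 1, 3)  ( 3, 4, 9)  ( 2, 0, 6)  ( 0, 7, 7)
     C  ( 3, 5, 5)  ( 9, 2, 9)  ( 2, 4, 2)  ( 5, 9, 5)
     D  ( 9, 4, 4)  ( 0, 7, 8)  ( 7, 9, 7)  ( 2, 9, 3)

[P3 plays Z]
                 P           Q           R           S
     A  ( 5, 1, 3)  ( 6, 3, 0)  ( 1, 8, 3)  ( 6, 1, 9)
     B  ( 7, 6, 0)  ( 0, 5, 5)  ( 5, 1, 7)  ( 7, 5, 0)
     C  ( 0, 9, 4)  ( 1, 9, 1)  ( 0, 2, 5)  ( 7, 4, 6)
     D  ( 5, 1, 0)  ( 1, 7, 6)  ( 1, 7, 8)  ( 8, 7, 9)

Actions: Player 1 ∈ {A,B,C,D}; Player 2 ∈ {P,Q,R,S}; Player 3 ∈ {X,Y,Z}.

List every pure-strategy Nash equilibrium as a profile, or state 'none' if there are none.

NE set: (A,S,X)

(A,P,X): not NE [P1→D gives 9>5; P2→S gives 8>4]
(A,P,Y): not NE [P1→D gives 9>7; P2→S gives 6>3; P3→X gives 6>2]
(A,P,Z): not NE [P1→B gives 7>5; P2→R gives 8>1; P3→X gives 6>3]
(A,Q,X): not NE [P2→S gives 8>0]
(A,Q,Y): not NE [P1→C gives 9>8; P2→S gives 6>2; P3→X gives 8>0]
(A,Q,Z): not NE [P2→R gives 8>3; P3→X gives 8>0]
(A,R,X): not NE [P2→S gives 8>6; P3→Y gives 7>2]
(A,R,Y): not NE [P2→S gives 6>3]
(A,R,Z): not NE [P1→B gives 5>1; P3→Y gives 7>3]
(A,S,X): NE
(A,S,Y): not NE [P3→Z gives 9>3]
(A,S,Z): not NE [P1→D gives 8>6; P2→R gives 8>1]
(B,P,X): not NE [P1→D gives 9>4; P2→Q gives 9>5; P3→Y gives 3>0]
(B,P,Y): not NE [P1→D gives 9>6; P2→S gives 7>1]
(B,P,Z): not NE [P3→Y gives 3>0]
(B,Q,X): not NE [P1→A gives 7>2; P3→Y gives 9>5]
(B,Q,Y): not NE [P1→C gives 9>3; P2→S gives 7>4]
(B,Q,Z): not NE [P1→A gives 6>0; P2→P gives 6>5; P3→Y gives 9>5]
(B,R,X): not NE [P1→A gives 8>3; P2→Q gives 9>8]
(B,R,Y): not NE [P1→A gives 8>2; P2→S gives 7>0; P3→X gives 8>6]
(B,R,Z): not NE [P2→P gives 6>1; P3→X gives 8>7]
(B,S,X): not NE [P1→A gives 5>2; P2→Q gives 9>2; P3→Y gives 7>5]
(B,S,Y): not NE [P1→A gives 8>0]
(B,S,Z): not NE [P1→D gives 8>7; P2→P gives 6>5; P3→Y gives 7>0]
(C,P,X): not NE [P1→D gives 9>3; P2→R gives 9>4; P3→Y gives 5>2]
(C,P,Y): not NE [P1→D gives 9>3; P2→S gives 9>5]
(C,P,Z): not NE [P1→B gives 7>0; P3→Y gives 5>4]
(C,Q,X): not NE [P1→A gives 7>2; P2→R gives 9>4; P3→Y gives 9>8]
(C,Q,Y): not NE [P2→S gives 9>2]
(C,Q,Z): not NE [P1→A gives 6>1; P3→Y gives 9>1]
(C,R,X): not NE [P1→A gives 8>3]
(C,R,Y): not NE [P1→A gives 8>2; P2→S gives 9>4; P3→Z gives 5>2]
(C,R,Z): not NE [P1→B gives 5>0; P2→Q gives 9>2]
(C,S,X): not NE [P1→A gives 5>4; P2→R gives 9>0]
(C,S,Y): not NE [P1→A gives 8>5; P3→X gives 8>5]
(C,S,Z): not NE [P1→D gives 8>7; P2→Q gives 9>4; P3→X gives 8>6]
(D,P,X): not NE [P2→R gives 3>0; P3→Y gives 4>1]
(D,P,Y): not NE [P2→S gives 9>4]
(D,P,Z): not NE [P1→B gives 7>5; P2→S gives 7>1; P3→Y gives 4>0]
(D,Q,X): not NE [P1→A gives 7>1; P2→R gives 3>2; P3→Y gives 8>3]
(D,Q,Y): not NE [P1→C gives 9>0; P2→S gives 9>7]
(D,Q,Z): not NE [P1→A gives 6>1; P3→Y gives 8>6]
(D,R,X): not NE [P1→A gives 8>6; P3→Z gives 8>5]
(D,R,Y): not NE [P1→A gives 8>7; P3→Z gives 8>7]
(D,R,Z): not NE [P1→B gives 5>1]
(D,S,X): not NE [P1→A gives 5>3; P2→R gives 3>2]
(D,S,Y): not NE [P1→A gives 8>2; P3→X gives 10>3]
(D,S,Z): not NE [P3→X gives 10>9]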